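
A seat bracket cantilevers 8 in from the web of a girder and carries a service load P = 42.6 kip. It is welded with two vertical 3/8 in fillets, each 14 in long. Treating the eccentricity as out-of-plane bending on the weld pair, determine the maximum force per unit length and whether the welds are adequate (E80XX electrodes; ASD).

f_max ≈ 5.43 kip/in; adequate

E80XX → F_EXX = 80 ksi.
L_w = 2 × 14 = 28 in; section modulus (unit throat) S = 2 × L²/6 = 65.33 in².
Direct shear f_v = P/L_w = 42.6/28 = 1.521 kip/in.
Moment M = P × e = 42.6 × 8 = 340.8 kip·in; bending f_b = M/S = 5.216 kip/in.
f_max = √(f_v² + f_b²) = √(1.521² + 5.216²) = 5.434 kip/in.
r_n/Ω = (1/2.0) × 0.6 × 80 × (0.707 × 0.375) = 6.363 kip/in → adequate.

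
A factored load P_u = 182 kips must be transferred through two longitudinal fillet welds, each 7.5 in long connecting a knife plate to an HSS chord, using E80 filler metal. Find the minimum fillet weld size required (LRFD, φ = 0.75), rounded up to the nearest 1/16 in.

E80XX → F_EXX = 80 ksi.
Total weld length L = 15 in.
Required throat t_e = P_u / (φ × 0.6 F_EXX × L) = 182 / (0.75 × 0.6 × 80 × 15) = 0.337 in.
Required leg w = t_e / 0.707 = 0.4767 in → use 1/2 in.

w = 1/2 in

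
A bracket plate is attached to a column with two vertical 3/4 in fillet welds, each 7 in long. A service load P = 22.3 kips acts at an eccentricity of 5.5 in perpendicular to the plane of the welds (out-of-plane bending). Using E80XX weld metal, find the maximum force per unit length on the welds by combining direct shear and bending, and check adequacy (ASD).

f_max ≈ 7.68 kip/in; adequate

E80XX → F_EXX = 80 ksi.
L_w = 2 × 7 = 14 in; section modulus (unit throat) S = 2 × L²/6 = 16.33 in².
Direct shear f_v = P/L_w = 22.3/14 = 1.593 kip/in.
Moment M = P × e = 22.3 × 5.5 = 122.65 kip·in; bending f_b = M/S = 7.509 kip/in.
f_max = √(f_v² + f_b²) = √(1.593² + 7.509²) = 7.676 kip/in.
r_n/Ω = (1/2.0) × 0.6 × 80 × (0.707 × 0.75) = 12.73 kip/in → adequate.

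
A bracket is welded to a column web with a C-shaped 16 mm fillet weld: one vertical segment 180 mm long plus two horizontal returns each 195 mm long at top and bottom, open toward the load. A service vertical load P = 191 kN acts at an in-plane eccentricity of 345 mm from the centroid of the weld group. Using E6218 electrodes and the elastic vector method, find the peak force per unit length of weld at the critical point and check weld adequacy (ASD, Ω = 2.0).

f_max ≈ 1990 N/mm; adequate

E62XX → F_EXX = 620 MPa.
Total weld length L_w = 570 mm. Treat welds as unit-width lines.
Centroid: x̄ = 2×195×97.5 / 570 = 66.71 mm from the vertical weld.
Polar moment about centroid: J = I_x + I_y = [180³/12 + 2×195×90²] + [180×66.71² + 2(195³/12 + 195×30.79²)] = 6052000 mm³.
Direct shear f_v = P/L_w = 191×10³ / 570 = 335.1 N/mm (vertical).
Torsion M = P·e = 191×10³ × 345 = 65895000 N·mm.
Critical point at (x, y) = (128.3, 90) from centroid. f_tx = M·y/J = 980 N/mm; f_ty = M·x/J = 1397 N/mm.
Resultant f_max = √[f_tx² + (f_v + f_ty)²] = √[980² + (335.1 + 1397)²] = 1990 N/mm.
Capacity per unit length: r_n/Ω = (1/2.0) × 0.6 × 620 × (0.707 × 16) = 2104 N/mm.
1990 ≤ 2104 → adequate.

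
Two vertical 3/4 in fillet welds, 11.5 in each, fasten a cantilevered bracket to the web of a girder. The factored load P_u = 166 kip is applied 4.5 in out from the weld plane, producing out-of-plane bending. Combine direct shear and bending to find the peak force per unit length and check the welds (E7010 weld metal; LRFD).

f_max ≈ 18.4 kip/in; NOT adequate

E70XX → F_EXX = 70 ksi.
L_w = 2 × 11.5 = 23 in; section modulus (unit throat) S = 2 × L²/6 = 44.08 in².
Direct shear f_v = P/L_w = 166/23 = 7.217 kip/in.
Moment M = P × e = 166 × 4.5 = 747 kip·in; bending f_b = M/S = 16.95 kip/in.
f_max = √(f_v² + f_b²) = √(7.217² + 16.95²) = 18.42 kip/in.
φr_n = 0.75 × 0.6 × 70 × (0.707 × 0.75) = 16.7 kip/in → NOT adequate.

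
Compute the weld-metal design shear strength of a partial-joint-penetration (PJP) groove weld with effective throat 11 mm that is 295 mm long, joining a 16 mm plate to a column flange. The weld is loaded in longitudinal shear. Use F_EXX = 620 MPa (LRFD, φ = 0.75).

φR_n ≈ 905 kN

Effective throat (given) t_e = 11 mm.
A_we = 11 × 295 = 3245 mm².
F_nw = 0.6 F_EXX = 372 MPa.
φR_n = 0.75 × 372 × 3245 × 10⁻³ = 905.4 kN.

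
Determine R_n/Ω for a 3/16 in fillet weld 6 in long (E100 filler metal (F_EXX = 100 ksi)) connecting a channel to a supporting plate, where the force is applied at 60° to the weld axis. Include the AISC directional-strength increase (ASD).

t_e = 0.707 × 0.1875 = 0.1326 in; A_we = 0.1326 × 6 = 0.7954 in².
Directional factor: 1.0 + 0.5 sin^1.5(60°) = 1.403.
F_nw = 0.6 × 100 × 1.403 = 84.18 ksi.
R_n/Ω = (84.18 × 0.7954) / 2.0 = 33.48 kip.

R_n/Ω ≈ 33.5 kip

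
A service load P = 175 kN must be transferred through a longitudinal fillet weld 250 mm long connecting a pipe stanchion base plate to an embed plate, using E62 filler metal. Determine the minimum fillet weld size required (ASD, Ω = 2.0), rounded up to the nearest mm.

E62XX → F_EXX = 620 MPa.
Total weld length L = 250 mm.
Required throat t_e = P × Ω / (0.6 F_EXX × L) = 175 × 2.0 / (0.6 × 620 × 250 × 10⁻³) = 3.763 mm.
Required leg w = t_e / 0.707 = 5.323 mm → use 6 mm.

w = 6 mm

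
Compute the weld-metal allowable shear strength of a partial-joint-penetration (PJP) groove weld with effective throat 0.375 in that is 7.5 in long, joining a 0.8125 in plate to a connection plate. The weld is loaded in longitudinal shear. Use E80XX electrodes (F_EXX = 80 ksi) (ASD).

Effective throat (given) t_e = 0.375 in.
A_we = 0.375 × 7.5 = 2.812 in².
F_nw = 0.6 F_EXX = 48 ksi.
R_n/Ω = (48 × 2.812) / 2.0 = 67.5 kips.

R_n/Ω ≈ 67.5 kips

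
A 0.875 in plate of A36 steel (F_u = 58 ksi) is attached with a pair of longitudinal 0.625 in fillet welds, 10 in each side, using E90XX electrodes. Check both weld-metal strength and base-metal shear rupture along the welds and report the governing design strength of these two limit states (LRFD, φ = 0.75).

E90XX → F_EXX = 90 ksi.
t_e = 0.707 × 0.625 = 0.4419 in; L = 20 in.
Weld metal: φR_n = 0.75 × 0.6 × 90 × 0.4419 × 20 = 357.9 kip.
Base metal (shear rupture): φR_n = 0.75 × 0.6 × 58 × 0.875 × 20 = 456.7 kip.
Governing: weld metal.

φR_n ≈ 358 kip (weld metal governs)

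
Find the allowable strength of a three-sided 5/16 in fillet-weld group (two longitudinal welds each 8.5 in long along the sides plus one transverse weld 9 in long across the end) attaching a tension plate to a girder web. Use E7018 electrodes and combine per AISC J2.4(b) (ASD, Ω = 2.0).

R_n/Ω ≈ 130 kip

E70XX → F_EXX = 70 ksi.
t_e = 0.707 × 0.3125 = 0.2209 in.
R_nwl = 0.6 × 70 × 0.2209 × 17 = 157.7 kip (longitudinal, 2 welds).
R_nwt = 0.6 × 70 × 0.2209 × 9 = 83.51 kip (transverse, base value).
(i) R_nwl + R_nwt = 241.3 kip; (ii) 0.85 R_nwl + 1.5 R_nwt = 259.4 kip.
R_n = max = 259.4 kip [governs: (ii)]; R_n/Ω = 129.7 kip.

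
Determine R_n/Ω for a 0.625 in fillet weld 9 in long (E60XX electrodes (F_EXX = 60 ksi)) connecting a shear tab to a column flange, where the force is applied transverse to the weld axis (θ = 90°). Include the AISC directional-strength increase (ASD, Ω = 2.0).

R_n/Ω ≈ 107 kips

t_e = 0.707 × 0.625 = 0.4419 in; A_we = 0.4419 × 9 = 3.977 in².
Directional factor: 1.0 + 0.5 sin^1.5(90°) = 1.5.
F_nw = 0.6 × 60 × 1.5 = 54 ksi.
R_n/Ω = (54 × 3.977) / 2.0 = 107.4 kips.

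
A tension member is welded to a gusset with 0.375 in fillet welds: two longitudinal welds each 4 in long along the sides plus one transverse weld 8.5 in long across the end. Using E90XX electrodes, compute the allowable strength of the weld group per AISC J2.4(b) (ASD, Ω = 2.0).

E90XX → F_EXX = 90 ksi.
t_e = 0.707 × 0.375 = 0.2651 in.
R_nwl = 0.6 × 90 × 0.2651 × 8 = 114.5 kip (longitudinal, 2 welds).
R_nwt = 0.6 × 90 × 0.2651 × 8.5 = 121.7 kip (transverse, base value).
(i) R_nwl + R_nwt = 236.2 kip; (ii) 0.85 R_nwl + 1.5 R_nwt = 279.9 kip.
R_n = max = 279.9 kip [governs: (ii)]; R_n/Ω = 139.9 kip.

R_n/Ω ≈ 140 kip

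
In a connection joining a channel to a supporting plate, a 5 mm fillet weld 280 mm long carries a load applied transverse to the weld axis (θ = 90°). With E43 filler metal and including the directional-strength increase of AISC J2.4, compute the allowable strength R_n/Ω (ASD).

R_n/Ω ≈ 192 kN

E43XX → F_EXX = 430 MPa.
t_e = 0.707 × 5 = 3.535 mm; A_we = 3.535 × 280 = 989.8 mm².
Directional factor: 1.0 + 0.5 sin^1.5(90°) = 1.5.
F_nw = 0.6 × 430 × 1.5 = 387 MPa.
R_n/Ω = (387 × 989.8) / 2.0 × 10⁻³ = 191.5 kN.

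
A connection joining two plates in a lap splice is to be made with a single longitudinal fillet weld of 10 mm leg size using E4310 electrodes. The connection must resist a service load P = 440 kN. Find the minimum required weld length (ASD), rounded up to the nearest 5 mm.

L = 485 mm

E43XX → F_EXX = 430 MPa.
Throat t_e = 0.707 × 10 = 7.07 mm.
r_n/Ω = (0.6 × 430 × 7.07) / 2.0 = 912 N/mm = 0.912 kN/mm.
L_req = P / (r_n/Ω) = 440 / 0.912 = 482.4 mm total.
Round up → use L = 485 mm.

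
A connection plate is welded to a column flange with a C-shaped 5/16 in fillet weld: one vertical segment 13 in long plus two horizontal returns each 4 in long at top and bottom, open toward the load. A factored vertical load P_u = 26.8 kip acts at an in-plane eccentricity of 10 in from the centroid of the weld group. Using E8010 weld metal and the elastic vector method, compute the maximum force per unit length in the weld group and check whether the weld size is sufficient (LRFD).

E80XX → F_EXX = 80 ksi.
Total weld length L_w = 21 in. Treat welds as unit-width lines.
Centroid: x̄ = 2×4×2 / 21 = 0.7619 in from the vertical weld.
Polar moment about centroid: J = I_x + I_y = [13³/12 + 2×4×6.5²] + [13×0.7619² + 2(4³/12 + 4×1.238²)] = 551.6 in³.
Direct shear f_v = P/L_w = 26.8 / 21 = 1.276 kip/in (vertical).
Torsion M = P·e = 26.8 × 10 = 268 kip·in.
Critical point at (x, y) = (3.238, 6.5) from centroid. f_tx = M·y/J = 3.158 kip/in; f_ty = M·x/J = 1.573 kip/in.
Resultant f_max = √[f_tx² + (f_v + f_ty)²] = √[3.158² + (1.276 + 1.573)²] = 4.254 kip/in.
Capacity per unit length: φr_n = 0.75 × 0.6 × 80 × (0.707 × 0.3125) = 7.954 kip/in.
4.254 ≤ 7.954 → adequate.

f_max ≈ 4.25 kip/in; adequate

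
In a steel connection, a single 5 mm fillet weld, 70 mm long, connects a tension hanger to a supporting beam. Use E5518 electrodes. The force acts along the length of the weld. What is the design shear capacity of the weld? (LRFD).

φR_n ≈ 61.2 kN

E55XX → F_EXX = 550 MPa.
Effective throat t_e = 0.707 × 5 = 3.535 mm.
Total length L = 70 mm; A_we = 3.535 × 70 = 247.4 mm².
F_nw = 0.6 F_EXX = 0.6 × 550 = 330 MPa.
φR_n = 0.75 × 330 × 247.4 × 10⁻³ = 61.24 kN.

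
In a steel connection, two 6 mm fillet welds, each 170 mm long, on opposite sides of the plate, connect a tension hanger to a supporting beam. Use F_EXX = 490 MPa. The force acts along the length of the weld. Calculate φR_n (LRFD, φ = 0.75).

φR_n ≈ 318 kN

Effective throat t_e = 0.707 × 6 = 4.242 mm.
Total length L = 340 mm; A_we = 4.242 × 340 = 1442 mm².
F_nw = 0.6 F_EXX = 0.6 × 490 = 294 MPa.
φR_n = 0.75 × 294 × 1442 × 10⁻³ = 318 kN.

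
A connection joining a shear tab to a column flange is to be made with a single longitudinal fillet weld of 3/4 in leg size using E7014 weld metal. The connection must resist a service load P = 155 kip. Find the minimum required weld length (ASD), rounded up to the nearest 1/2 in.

E70XX → F_EXX = 70 ksi.
Throat t_e = 0.707 × 0.75 = 0.5302 in.
r_n/Ω = (0.6 × 70 × 0.5302) / 2.0 = 11.14 kip/in.
L_req = P / (r_n/Ω) = 155 / 11.14 = 13.92 in total.
Round up → use L = 14 in.

L = 14 in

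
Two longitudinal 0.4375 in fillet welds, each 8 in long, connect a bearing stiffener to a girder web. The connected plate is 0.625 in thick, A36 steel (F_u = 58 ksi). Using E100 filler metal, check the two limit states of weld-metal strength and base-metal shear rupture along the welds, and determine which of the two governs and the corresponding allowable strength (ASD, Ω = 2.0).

R_n/Ω ≈ 148 kip (weld metal governs)

E100XX → F_EXX = 100 ksi.
t_e = 0.707 × 0.4375 = 0.3093 in; L = 16 in.
Weld metal: R_n/Ω = (1/2.0) × 0.6 × 100 × 0.3093 × 16 = 148.5 kip.
Base metal (shear rupture): R_n/Ω = (1/2.0) × 0.6 × 58 × 0.625 × 16 = 174 kip.
Governing: weld metal.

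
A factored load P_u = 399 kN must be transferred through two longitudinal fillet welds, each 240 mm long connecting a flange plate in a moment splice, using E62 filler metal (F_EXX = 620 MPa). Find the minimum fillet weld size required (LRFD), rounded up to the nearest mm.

Total weld length L = 480 mm.
Required throat t_e = P_u / (φ × 0.6 F_EXX × L) = 399 / (0.75 × 0.6 × 620 × 480 × 10⁻³) = 2.979 mm.
Required leg w = t_e / 0.707 = 4.214 mm → use 5 mm.

w = 5 mm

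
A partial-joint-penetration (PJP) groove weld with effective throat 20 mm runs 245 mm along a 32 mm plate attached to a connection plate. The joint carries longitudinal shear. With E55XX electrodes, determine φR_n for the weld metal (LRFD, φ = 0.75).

φR_n ≈ 1210 kN

E55XX → F_EXX = 550 MPa.
Effective throat (given) t_e = 20 mm.
A_we = 20 × 245 = 4900 mm².
F_nw = 0.6 F_EXX = 330 MPa.
φR_n = 0.75 × 330 × 4900 × 10⁻³ = 1213 kN.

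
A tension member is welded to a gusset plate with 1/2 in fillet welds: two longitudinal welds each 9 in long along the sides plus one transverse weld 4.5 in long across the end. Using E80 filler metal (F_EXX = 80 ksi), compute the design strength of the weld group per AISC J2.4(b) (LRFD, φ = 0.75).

φR_n ≈ 286 kip

t_e = 0.707 × 0.5 = 0.3535 in.
R_nwl = 0.6 × 80 × 0.3535 × 18 = 305.4 kip (longitudinal, 2 welds).
R_nwt = 0.6 × 80 × 0.3535 × 4.5 = 76.36 kip (transverse, base value).
(i) R_nwl + R_nwt = 381.8 kip; (ii) 0.85 R_nwl + 1.5 R_nwt = 374.1 kip.
R_n = max = 381.8 kip [governs: (i)]; φR_n = 286.3 kip.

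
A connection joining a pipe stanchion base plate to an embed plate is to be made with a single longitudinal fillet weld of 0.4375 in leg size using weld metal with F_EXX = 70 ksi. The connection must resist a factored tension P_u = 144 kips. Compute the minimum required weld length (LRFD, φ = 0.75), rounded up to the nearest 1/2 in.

L = 15 in

Throat t_e = 0.707 × 0.4375 = 0.3093 in.
φr_n = 0.75 × 0.6 × 70 × 0.3093 = 9.743 kips/in.
L_req = P_u / φr_n = 144 / 9.743 = 14.78 in total.
Round up → use L = 15 in.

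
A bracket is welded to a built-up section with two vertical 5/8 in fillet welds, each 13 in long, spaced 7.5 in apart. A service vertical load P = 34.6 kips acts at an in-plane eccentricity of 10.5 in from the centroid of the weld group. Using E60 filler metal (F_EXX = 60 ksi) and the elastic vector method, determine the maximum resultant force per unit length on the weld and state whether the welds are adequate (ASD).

Total weld length L_w = 26 in. Treat welds as unit-width lines.
Polar moment about centroid: J = 2[d³/12 + d(b/2)²] = 2[13³/12 + 13×3.75²] = 731.8 in³.
Direct shear f_v = P/L_w = 34.6 / 26 = 1.331 kip/in (vertical).
Torsion M = P·e = 34.6 × 10.5 = 363.3 kip·in.
Critical point at (x, y) = (3.75, 6.5) from centroid. f_tx = M·y/J = 3.227 kip/in; f_ty = M·x/J = 1.862 kip/in.
Resultant f_max = √[f_tx² + (f_v + f_ty)²] = √[3.227² + (1.331 + 1.862)²] = 4.539 kip/in.
Capacity per unit length: r_n/Ω = (1/2.0) × 0.6 × 60 × (0.707 × 0.625) = 7.954 kip/in.
4.539 ≤ 7.954 → adequate.

f_max ≈ 4.54 kip/in; adequate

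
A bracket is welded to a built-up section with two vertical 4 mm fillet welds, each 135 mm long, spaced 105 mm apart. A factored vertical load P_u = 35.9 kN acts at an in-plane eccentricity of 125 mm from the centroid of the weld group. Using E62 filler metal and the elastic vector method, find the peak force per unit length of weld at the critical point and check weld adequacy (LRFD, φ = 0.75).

f_max ≈ 427 N/mm; adequate

E62XX → F_EXX = 620 MPa.
Total weld length L_w = 270 mm. Treat welds as unit-width lines.
Polar moment about centroid: J = 2[d³/12 + d(b/2)²] = 2[135³/12 + 135×52.5²] = 1154000 mm³.
Direct shear f_v = P/L_w = 35.9×10³ / 270 = 133 N/mm (vertical).
Torsion M = P·e = 35.9×10³ × 125 = 4487500 N·mm.
Critical point at (x, y) = (52.5, 67.5) from centroid. f_tx = M·y/J = 262.4 N/mm; f_ty = M·x/J = 204.1 N/mm.
Resultant f_max = √[f_tx² + (f_v + f_ty)²] = √[262.4² + (133 + 204.1)²] = 427.2 N/mm.
Capacity per unit length: φr_n = 0.75 × 0.6 × 620 × (0.707 × 4) = 789 N/mm.
427.2 ≤ 789 → adequate.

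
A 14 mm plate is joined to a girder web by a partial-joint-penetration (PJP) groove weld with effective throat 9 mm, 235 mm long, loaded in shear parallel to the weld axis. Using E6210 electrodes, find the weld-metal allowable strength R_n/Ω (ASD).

E62XX → F_EXX = 620 MPa.
Effective throat (given) t_e = 9 mm.
A_we = 9 × 235 = 2115 mm².
F_nw = 0.6 F_EXX = 372 MPa.
R_n/Ω = (372 × 2115) / 2.0 × 10⁻³ = 393.4 kN.

R_n/Ω ≈ 393 kN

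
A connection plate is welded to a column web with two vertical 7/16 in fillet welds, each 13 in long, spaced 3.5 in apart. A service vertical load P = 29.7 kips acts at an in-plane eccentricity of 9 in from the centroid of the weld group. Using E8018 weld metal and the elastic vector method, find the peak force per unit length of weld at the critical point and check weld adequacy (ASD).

E80XX → F_EXX = 80 ksi.
Total weld length L_w = 26 in. Treat welds as unit-width lines.
Polar moment about centroid: J = 2[d³/12 + d(b/2)²] = 2[13³/12 + 13×1.75²] = 445.8 in³.
Direct shear f_v = P/L_w = 29.7 / 26 = 1.142 kip/in (vertical).
Torsion M = P·e = 29.7 × 9 = 267.3 kip·in.
Critical point at (x, y) = (1.75, 6.5) from centroid. f_tx = M·y/J = 3.897 kip/in; f_ty = M·x/J = 1.049 kip/in.
Resultant f_max = √[f_tx² + (f_v + f_ty)²] = √[3.897² + (1.142 + 1.049)²] = 4.471 kip/in.
Capacity per unit length: r_n/Ω = (1/2.0) × 0.6 × 80 × (0.707 × 0.4375) = 7.423 kip/in.
4.471 ≤ 7.423 → adequate.

f_max ≈ 4.47 kip/in; adequate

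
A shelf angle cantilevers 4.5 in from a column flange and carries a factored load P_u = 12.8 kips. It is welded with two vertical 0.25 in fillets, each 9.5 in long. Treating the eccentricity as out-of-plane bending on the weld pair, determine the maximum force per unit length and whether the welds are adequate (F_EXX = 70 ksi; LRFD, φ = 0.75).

f_max ≈ 2.03 kip/in; adequate

L_w = 2 × 9.5 = 19 in; section modulus (unit throat) S = 2 × L²/6 = 30.08 in².
Direct shear f_v = P/L_w = 12.8/19 = 0.6737 kip/in.
Moment M = P × e = 12.8 × 4.5 = 57.6 kip·in; bending f_b = M/S = 1.915 kip/in.
f_max = √(f_v² + f_b²) = √(0.6737² + 1.915²) = 2.03 kip/in.
φr_n = 0.75 × 0.6 × 70 × (0.707 × 0.25) = 5.568 kip/in → adequate.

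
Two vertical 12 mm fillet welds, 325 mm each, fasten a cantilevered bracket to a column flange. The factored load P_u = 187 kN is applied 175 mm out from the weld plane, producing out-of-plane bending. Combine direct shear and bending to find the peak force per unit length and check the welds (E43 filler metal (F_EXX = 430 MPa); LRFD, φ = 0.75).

L_w = 2 × 325 = 650 mm; section modulus (unit throat) S = 2 × L²/6 = 35210 mm².
Direct shear f_v = P/L_w = 187×10³/650 = 287.7 N/mm.
Moment M = P × e = 187×10³ × 175 = 32725000 N·mm; bending f_b = M/S = 929.5 N/mm.
f_max = √(f_v² + f_b²) = √(287.7² + 929.5²) = 973 N/mm.
φr_n = 0.75 × 0.6 × 430 × (0.707 × 12) = 1642 N/mm → adequate.

f_max ≈ 973 N/mm; adequate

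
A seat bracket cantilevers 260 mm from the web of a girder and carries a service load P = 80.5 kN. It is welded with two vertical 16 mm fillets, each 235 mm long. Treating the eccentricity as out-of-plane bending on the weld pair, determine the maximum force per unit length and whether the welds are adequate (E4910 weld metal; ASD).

E49XX → F_EXX = 490 MPa.
L_w = 2 × 235 = 470 mm; section modulus (unit throat) S = 2 × L²/6 = 18410 mm².
Direct shear f_v = P/L_w = 80.5×10³/470 = 171.3 N/mm.
Moment M = P × e = 80.5×10³ × 260 = 20930000 N·mm; bending f_b = M/S = 1137 N/mm.
f_max = √(f_v² + f_b²) = √(171.3² + 1137²) = 1150 N/mm.
r_n/Ω = (1/2.0) × 0.6 × 490 × (0.707 × 16) = 1663 N/mm → adequate.

f_max ≈ 1150 N/mm; adequate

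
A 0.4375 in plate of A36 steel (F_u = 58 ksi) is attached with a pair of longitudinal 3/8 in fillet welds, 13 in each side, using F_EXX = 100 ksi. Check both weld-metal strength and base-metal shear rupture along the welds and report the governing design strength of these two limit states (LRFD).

t_e = 0.707 × 0.375 = 0.2651 in; L = 26 in.
Weld metal: φR_n = 0.75 × 0.6 × 100 × 0.2651 × 26 = 310.2 kips.
Base metal (shear rupture): φR_n = 0.75 × 0.6 × 58 × 0.4375 × 26 = 296.9 kips.
Governing: base-metal shear rupture.

φR_n ≈ 297 kips (base-metal shear rupture governs)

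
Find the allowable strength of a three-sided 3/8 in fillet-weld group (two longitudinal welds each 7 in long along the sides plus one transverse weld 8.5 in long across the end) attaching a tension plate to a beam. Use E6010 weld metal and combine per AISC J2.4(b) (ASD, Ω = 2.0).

R_n/Ω ≈ 118 kips

E60XX → F_EXX = 60 ksi.
t_e = 0.707 × 0.375 = 0.2651 in.
R_nwl = 0.6 × 60 × 0.2651 × 14 = 133.6 kips (longitudinal, 2 welds).
R_nwt = 0.6 × 60 × 0.2651 × 8.5 = 81.13 kips (transverse, base value).
(i) R_nwl + R_nwt = 214.8 kips; (ii) 0.85 R_nwl + 1.5 R_nwt = 235.3 kips.
R_n = max = 235.3 kips [governs: (ii)]; R_n/Ω = 117.6 kips.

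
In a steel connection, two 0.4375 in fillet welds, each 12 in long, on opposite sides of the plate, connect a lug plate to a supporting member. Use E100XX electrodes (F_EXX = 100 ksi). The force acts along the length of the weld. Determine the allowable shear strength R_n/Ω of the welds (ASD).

R_n/Ω ≈ 223 kips

Effective throat t_e = 0.707 × 0.4375 = 0.3093 in.
Total length L = 24 in; A_we = 0.3093 × 24 = 7.423 in².
F_nw = 0.6 F_EXX = 0.6 × 100 = 60 ksi.
R_n = 60 × 7.423 = 445.4 kips; R_n/Ω = 445.4/2.0 = 222.7 kips.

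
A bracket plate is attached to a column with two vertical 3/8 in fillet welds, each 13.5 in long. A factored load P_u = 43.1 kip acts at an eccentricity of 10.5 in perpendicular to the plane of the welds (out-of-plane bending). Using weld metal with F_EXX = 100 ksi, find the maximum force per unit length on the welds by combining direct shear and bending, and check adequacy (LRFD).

L_w = 2 × 13.5 = 27 in; section modulus (unit throat) S = 2 × L²/6 = 60.75 in².
Direct shear f_v = P/L_w = 43.1/27 = 1.596 kip/in.
Moment M = P × e = 43.1 × 10.5 = 452.55 kip·in; bending f_b = M/S = 7.449 kip/in.
f_max = √(f_v² + f_b²) = √(1.596² + 7.449²) = 7.618 kip/in.
φr_n = 0.75 × 0.6 × 100 × (0.707 × 0.375) = 11.93 kip/in → adequate.

f_max ≈ 7.62 kip/in; adequate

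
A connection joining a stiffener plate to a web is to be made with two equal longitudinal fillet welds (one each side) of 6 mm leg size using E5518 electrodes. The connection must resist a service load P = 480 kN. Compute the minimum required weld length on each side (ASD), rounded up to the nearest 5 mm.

L = 345 mm on each side

E55XX → F_EXX = 550 MPa.
Throat t_e = 0.707 × 6 = 4.242 mm.
r_n/Ω = (0.6 × 550 × 4.242) / 2.0 = 699.9 N/mm = 0.6999 kN/mm.
L_req = P / (r_n/Ω) = 480 / 0.6999 = 685.8 mm total.
Per side: 685.8 / 2 = 342.9 mm.
Round up → use L = 345 mm on each side.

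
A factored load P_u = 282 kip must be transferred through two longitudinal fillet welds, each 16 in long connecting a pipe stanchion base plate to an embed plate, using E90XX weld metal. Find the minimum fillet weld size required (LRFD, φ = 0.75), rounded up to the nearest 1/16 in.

E90XX → F_EXX = 90 ksi.
Total weld length L = 32 in.
Required throat t_e = P_u / (φ × 0.6 F_EXX × L) = 282 / (0.75 × 0.6 × 90 × 32) = 0.2176 in.
Required leg w = t_e / 0.707 = 0.3078 in → use 5/16 in.

w = 5/16 in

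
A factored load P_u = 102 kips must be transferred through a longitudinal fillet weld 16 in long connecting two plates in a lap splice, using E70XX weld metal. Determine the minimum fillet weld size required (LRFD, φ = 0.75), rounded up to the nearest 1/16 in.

E70XX → F_EXX = 70 ksi.
Total weld length L = 16 in.
Required throat t_e = P_u / (φ × 0.6 F_EXX × L) = 102 / (0.75 × 0.6 × 70 × 16) = 0.2024 in.
Required leg w = t_e / 0.707 = 0.2863 in → use 5/16 in.

w = 5/16 in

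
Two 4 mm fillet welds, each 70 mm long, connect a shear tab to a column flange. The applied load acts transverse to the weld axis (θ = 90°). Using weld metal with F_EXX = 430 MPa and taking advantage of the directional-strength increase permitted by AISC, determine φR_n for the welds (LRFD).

φR_n ≈ 115 kN

t_e = 0.707 × 4 = 2.828 mm; A_we = 2.828 × 140 = 395.9 mm².
Directional factor: 1.0 + 0.5 sin^1.5(90°) = 1.5.
F_nw = 0.6 × 430 × 1.5 = 387 MPa.
φR_n = 0.75 × 387 × 395.9 × 10⁻³ = 114.9 kN.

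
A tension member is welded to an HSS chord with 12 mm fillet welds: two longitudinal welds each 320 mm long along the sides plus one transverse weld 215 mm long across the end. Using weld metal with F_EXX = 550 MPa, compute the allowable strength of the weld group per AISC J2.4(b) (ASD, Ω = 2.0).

t_e = 0.707 × 12 = 8.484 mm.
R_nwl = 0.6 × 550 × 8.484 × 640 × 10⁻³ = 1792 kN (longitudinal, 2 welds).
R_nwt = 0.6 × 550 × 8.484 × 215 × 10⁻³ = 601.9 kN (transverse, base value).
(i) R_nwl + R_nwt = 2394 kN; (ii) 0.85 R_nwl + 1.5 R_nwt = 2426 kN.
R_n = max = 2426 kN [governs: (ii)]; R_n/Ω = 1213 kN.

R_n/Ω ≈ 1210 kN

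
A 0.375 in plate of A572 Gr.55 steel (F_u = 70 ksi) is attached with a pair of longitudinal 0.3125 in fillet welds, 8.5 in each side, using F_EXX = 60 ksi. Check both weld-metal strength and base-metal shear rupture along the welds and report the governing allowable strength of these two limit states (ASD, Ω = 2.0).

R_n/Ω ≈ 67.6 kip (weld metal governs)

t_e = 0.707 × 0.3125 = 0.2209 in; L = 17 in.
Weld metal: R_n/Ω = (1/2.0) × 0.6 × 60 × 0.2209 × 17 = 67.61 kip.
Base metal (shear rupture): R_n/Ω = (1/2.0) × 0.6 × 70 × 0.375 × 17 = 133.9 kip.
Governing: weld metal.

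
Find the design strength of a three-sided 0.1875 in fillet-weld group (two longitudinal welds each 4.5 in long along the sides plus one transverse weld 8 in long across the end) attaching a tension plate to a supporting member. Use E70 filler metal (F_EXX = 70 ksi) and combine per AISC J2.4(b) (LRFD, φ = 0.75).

t_e = 0.707 × 0.1875 = 0.1326 in.
R_nwl = 0.6 × 70 × 0.1326 × 9 = 50.11 kips (longitudinal, 2 welds).
R_nwt = 0.6 × 70 × 0.1326 × 8 = 44.54 kips (transverse, base value).
(i) R_nwl + R_nwt = 94.65 kips; (ii) 0.85 R_nwl + 1.5 R_nwt = 109.4 kips.
R_n = max = 109.4 kips [governs: (ii)]; φR_n = 82.05 kips.

φR_n ≈ 82.1 kips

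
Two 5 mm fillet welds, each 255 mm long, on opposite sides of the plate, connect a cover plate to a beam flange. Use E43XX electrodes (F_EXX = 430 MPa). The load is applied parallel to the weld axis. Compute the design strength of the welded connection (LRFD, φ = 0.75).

Effective throat t_e = 0.707 × 5 = 3.535 mm.
Total length L = 510 mm; A_we = 3.535 × 510 = 1803 mm².
F_nw = 0.6 F_EXX = 0.6 × 430 = 258 MPa.
φR_n = 0.75 × 258 × 1803 × 10⁻³ = 348.9 kN.

φR_n ≈ 349 kN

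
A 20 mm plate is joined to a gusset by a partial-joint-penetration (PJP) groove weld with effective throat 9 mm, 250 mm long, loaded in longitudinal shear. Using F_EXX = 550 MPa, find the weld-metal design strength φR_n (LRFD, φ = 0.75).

φR_n ≈ 557 kN

Effective throat (given) t_e = 9 mm.
A_we = 9 × 250 = 2250 mm².
F_nw = 0.6 F_EXX = 330 MPa.
φR_n = 0.75 × 330 × 2250 × 10⁻³ = 556.9 kN.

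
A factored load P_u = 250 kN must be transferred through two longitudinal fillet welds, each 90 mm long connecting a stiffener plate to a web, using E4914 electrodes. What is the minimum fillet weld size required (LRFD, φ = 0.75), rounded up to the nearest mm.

w = 9 mm

E49XX → F_EXX = 490 MPa.
Total weld length L = 180 mm.
Required throat t_e = P_u / (φ × 0.6 F_EXX × L) = 250 / (0.75 × 0.6 × 490 × 180 × 10⁻³) = 6.299 mm.
Required leg w = t_e / 0.707 = 8.909 mm → use 9 mm.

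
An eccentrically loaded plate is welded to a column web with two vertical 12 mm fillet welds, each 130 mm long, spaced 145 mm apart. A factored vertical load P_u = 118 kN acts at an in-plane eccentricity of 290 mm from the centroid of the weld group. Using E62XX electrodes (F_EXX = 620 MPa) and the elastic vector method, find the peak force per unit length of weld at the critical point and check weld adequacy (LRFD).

f_max ≈ 2280 N/mm; adequate

Total weld length L_w = 260 mm. Treat welds as unit-width lines.
Polar moment about centroid: J = 2[d³/12 + d(b/2)²] = 2[130³/12 + 130×72.5²] = 1733000 mm³.
Direct shear f_v = P/L_w = 118×10³ / 260 = 453.8 N/mm (vertical).
Torsion M = P·e = 118×10³ × 290 = 34220000 N·mm.
Critical point at (x, y) = (72.5, 65) from centroid. f_tx = M·y/J = 1284 N/mm; f_ty = M·x/J = 1432 N/mm.
Resultant f_max = √[f_tx² + (f_v + f_ty)²] = √[1284² + (453.8 + 1432)²] = 2281 N/mm.
Capacity per unit length: φr_n = 0.75 × 0.6 × 620 × (0.707 × 12) = 2367 N/mm.
2281 ≤ 2367 → adequate.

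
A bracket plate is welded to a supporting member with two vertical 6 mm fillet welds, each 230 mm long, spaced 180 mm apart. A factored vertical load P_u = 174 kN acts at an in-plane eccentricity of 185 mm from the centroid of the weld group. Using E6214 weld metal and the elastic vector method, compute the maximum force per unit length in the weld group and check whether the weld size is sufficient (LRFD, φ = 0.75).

f_max ≈ 1090 N/mm; adequate

E62XX → F_EXX = 620 MPa.
Total weld length L_w = 460 mm. Treat welds as unit-width lines.
Polar moment about centroid: J = 2[d³/12 + d(b/2)²] = 2[230³/12 + 230×90²] = 5754000 mm³.
Direct shear f_v = P/L_w = 174×10³ / 460 = 378.3 N/mm (vertical).
Torsion M = P·e = 174×10³ × 185 = 32190000 N·mm.
Critical point at (x, y) = (90, 115) from centroid. f_tx = M·y/J = 643.4 N/mm; f_ty = M·x/J = 503.5 N/mm.
Resultant f_max = √[f_tx² + (f_v + f_ty)²] = √[643.4² + (378.3 + 503.5)²] = 1092 N/mm.
Capacity per unit length: φr_n = 0.75 × 0.6 × 620 × (0.707 × 6) = 1184 N/mm.
1092 ≤ 1184 → adequate.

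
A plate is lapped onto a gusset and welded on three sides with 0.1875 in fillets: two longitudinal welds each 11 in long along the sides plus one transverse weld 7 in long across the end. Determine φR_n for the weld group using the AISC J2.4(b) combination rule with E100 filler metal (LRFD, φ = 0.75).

E100XX → F_EXX = 100 ksi.
t_e = 0.707 × 0.1875 = 0.1326 in.
R_nwl = 0.6 × 100 × 0.1326 × 22 = 175 kips (longitudinal, 2 welds).
R_nwt = 0.6 × 100 × 0.1326 × 7 = 55.68 kips (transverse, base value).
(i) R_nwl + R_nwt = 230.7 kips; (ii) 0.85 R_nwl + 1.5 R_nwt = 232.2 kips.
R_n = max = 232.2 kips [governs: (ii)]; φR_n = 174.2 kips.

φR_n ≈ 174 kips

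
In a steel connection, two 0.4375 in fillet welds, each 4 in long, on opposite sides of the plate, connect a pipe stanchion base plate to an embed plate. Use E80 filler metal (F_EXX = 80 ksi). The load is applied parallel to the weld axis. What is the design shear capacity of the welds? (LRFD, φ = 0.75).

φR_n ≈ 89.1 kip

Effective throat t_e = 0.707 × 0.4375 = 0.3093 in.
Total length L = 8 in; A_we = 0.3093 × 8 = 2.474 in².
F_nw = 0.6 F_EXX = 0.6 × 80 = 48 ksi.
φR_n = 0.75 × 48 × 2.474 = 89.08 kip.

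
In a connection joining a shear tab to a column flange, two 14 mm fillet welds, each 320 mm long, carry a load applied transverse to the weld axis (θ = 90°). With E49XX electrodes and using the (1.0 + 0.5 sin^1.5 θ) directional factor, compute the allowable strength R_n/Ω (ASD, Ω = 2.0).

R_n/Ω ≈ 1400 kN

E49XX → F_EXX = 490 MPa.
t_e = 0.707 × 14 = 9.898 mm; A_we = 9.898 × 640 = 6335 mm².
Directional factor: 1.0 + 0.5 sin^1.5(90°) = 1.5.
F_nw = 0.6 × 490 × 1.5 = 441 MPa.
R_n/Ω = (441 × 6335) / 2.0 × 10⁻³ = 1397 kN.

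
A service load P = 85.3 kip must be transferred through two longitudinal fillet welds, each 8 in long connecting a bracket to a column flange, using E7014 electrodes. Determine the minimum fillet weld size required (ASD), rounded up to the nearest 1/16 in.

w = 3/8 in

E70XX → F_EXX = 70 ksi.
Total weld length L = 16 in.
Required throat t_e = P × Ω / (0.6 F_EXX × L) = 85.3 × 2.0 / (0.6 × 70 × 16) = 0.2539 in.
Required leg w = t_e / 0.707 = 0.3591 in → use 3/8 in.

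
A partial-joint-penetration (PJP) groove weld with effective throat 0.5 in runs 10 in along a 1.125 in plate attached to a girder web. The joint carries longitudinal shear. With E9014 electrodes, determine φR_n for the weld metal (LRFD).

φR_n ≈ 202 kip

E90XX → F_EXX = 90 ksi.
Effective throat (given) t_e = 0.5 in.
A_we = 0.5 × 10 = 5 in².
F_nw = 0.6 F_EXX = 54 ksi.
φR_n = 0.75 × 54 × 5 = 202.5 kip.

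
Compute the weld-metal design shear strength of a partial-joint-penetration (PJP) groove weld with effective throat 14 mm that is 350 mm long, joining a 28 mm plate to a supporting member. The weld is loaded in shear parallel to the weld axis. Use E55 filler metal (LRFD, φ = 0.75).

E55XX → F_EXX = 550 MPa.
Effective throat (given) t_e = 14 mm.
A_we = 14 × 350 = 4900 mm².
F_nw = 0.6 F_EXX = 330 MPa.
φR_n = 0.75 × 330 × 4900 × 10⁻³ = 1213 kN.

φR_n ≈ 1210 kN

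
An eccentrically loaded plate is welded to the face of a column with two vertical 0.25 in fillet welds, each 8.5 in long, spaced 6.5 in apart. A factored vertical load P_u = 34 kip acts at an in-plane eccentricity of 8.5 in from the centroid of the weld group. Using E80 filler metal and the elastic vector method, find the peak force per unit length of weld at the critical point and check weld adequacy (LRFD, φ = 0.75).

E80XX → F_EXX = 80 ksi.
Total weld length L_w = 17 in. Treat welds as unit-width lines.
Polar moment about centroid: J = 2[d³/12 + d(b/2)²] = 2[8.5³/12 + 8.5×3.25²] = 281.9 in³.
Direct shear f_v = P/L_w = 34 / 17 = 2 kip/in (vertical).
Torsion M = P·e = 34 × 8.5 = 289 kip·in.
Critical point at (x, y) = (3.25, 4.25) from centroid. f_tx = M·y/J = 4.357 kip/in; f_ty = M·x/J = 3.332 kip/in.
Resultant f_max = √[f_tx² + (f_v + f_ty)²] = √[4.357² + (2 + 3.332)²] = 6.885 kip/in.
Capacity per unit length: φr_n = 0.75 × 0.6 × 80 × (0.707 × 0.25) = 6.363 kip/in.
6.885 > 6.363 → NOT adequate.

f_max ≈ 6.89 kip/in; NOT adequate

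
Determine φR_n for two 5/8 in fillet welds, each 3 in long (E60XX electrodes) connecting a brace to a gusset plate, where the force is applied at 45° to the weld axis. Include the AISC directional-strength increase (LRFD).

E60XX → F_EXX = 60 ksi.
t_e = 0.707 × 0.625 = 0.4419 in; A_we = 0.4419 × 6 = 2.651 in².
Directional factor: 1.0 + 0.5 sin^1.5(45°) = 1.297.
F_nw = 0.6 × 60 × 1.297 = 46.7 ksi.
φR_n = 0.75 × 46.7 × 2.651 = 92.87 kips.

φR_n ≈ 92.9 kips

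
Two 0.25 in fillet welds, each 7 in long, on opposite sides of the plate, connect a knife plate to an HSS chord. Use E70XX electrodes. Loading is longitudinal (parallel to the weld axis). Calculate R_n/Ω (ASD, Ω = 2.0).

R_n/Ω ≈ 52 kip

E70XX → F_EXX = 70 ksi.
Effective throat t_e = 0.707 × 0.25 = 0.1767 in.
Total length L = 14 in; A_we = 0.1767 × 14 = 2.474 in².
F_nw = 0.6 F_EXX = 0.6 × 70 = 42 ksi.
R_n = 42 × 2.474 = 103.9 kip; R_n/Ω = 103.9/2.0 = 51.96 kip.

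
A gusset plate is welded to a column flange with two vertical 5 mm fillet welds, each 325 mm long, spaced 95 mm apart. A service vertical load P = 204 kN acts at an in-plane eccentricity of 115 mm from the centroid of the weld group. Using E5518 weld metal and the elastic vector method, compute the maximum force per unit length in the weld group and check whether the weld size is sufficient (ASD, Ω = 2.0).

f_max ≈ 708 N/mm; NOT adequate

E55XX → F_EXX = 550 MPa.
Total weld length L_w = 650 mm. Treat welds as unit-width lines.
Polar moment about centroid: J = 2[d³/12 + d(b/2)²] = 2[325³/12 + 325×47.5²] = 7188000 mm³.
Direct shear f_v = P/L_w = 204×10³ / 650 = 313.8 N/mm (vertical).
Torsion M = P·e = 204×10³ × 115 = 23460000 N·mm.
Critical point at (x, y) = (47.5, 162.5) from centroid. f_tx = M·y/J = 530.4 N/mm; f_ty = M·x/J = 155 N/mm.
Resultant f_max = √[f_tx² + (f_v + f_ty)²] = √[530.4² + (313.8 + 155)²] = 707.9 N/mm.
Capacity per unit length: r_n/Ω = (1/2.0) × 0.6 × 550 × (0.707 × 5) = 583.3 N/mm.
707.9 > 583.3 → NOT adequate.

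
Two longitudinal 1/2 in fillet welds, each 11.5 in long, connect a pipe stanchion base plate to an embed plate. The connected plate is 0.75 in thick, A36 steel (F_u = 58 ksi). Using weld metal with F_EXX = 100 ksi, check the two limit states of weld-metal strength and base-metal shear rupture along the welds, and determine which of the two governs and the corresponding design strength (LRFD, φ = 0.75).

t_e = 0.707 × 0.5 = 0.3535 in; L = 23 in.
Weld metal: φR_n = 0.75 × 0.6 × 100 × 0.3535 × 23 = 365.9 kips.
Base metal (shear rupture): φR_n = 0.75 × 0.6 × 58 × 0.75 × 23 = 450.2 kips.
Governing: weld metal.

φR_n ≈ 366 kips (weld metal governs)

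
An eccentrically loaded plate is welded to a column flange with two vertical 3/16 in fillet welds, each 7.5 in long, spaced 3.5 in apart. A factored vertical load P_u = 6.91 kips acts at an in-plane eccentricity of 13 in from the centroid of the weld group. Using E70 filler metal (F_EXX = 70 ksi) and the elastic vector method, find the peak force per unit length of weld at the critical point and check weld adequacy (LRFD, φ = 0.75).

f_max ≈ 3.42 kip/in; adequate

Total weld length L_w = 15 in. Treat welds as unit-width lines.
Polar moment about centroid: J = 2[d³/12 + d(b/2)²] = 2[7.5³/12 + 7.5×1.75²] = 116.2 in³.
Direct shear f_v = P/L_w = 6.91 / 15 = 0.4607 kip/in (vertical).
Torsion M = P·e = 6.91 × 13 = 89.83 kip·in.
Critical point at (x, y) = (1.75, 3.75) from centroid. f_tx = M·y/J = 2.898 kip/in; f_ty = M·x/J = 1.352 kip/in.
Resultant f_max = √[f_tx² + (f_v + f_ty)²] = √[2.898² + (0.4607 + 1.352)²] = 3.418 kip/in.
Capacity per unit length: φr_n = 0.75 × 0.6 × 70 × (0.707 × 0.1875) = 4.176 kip/in.
3.418 ≤ 4.176 → adequate.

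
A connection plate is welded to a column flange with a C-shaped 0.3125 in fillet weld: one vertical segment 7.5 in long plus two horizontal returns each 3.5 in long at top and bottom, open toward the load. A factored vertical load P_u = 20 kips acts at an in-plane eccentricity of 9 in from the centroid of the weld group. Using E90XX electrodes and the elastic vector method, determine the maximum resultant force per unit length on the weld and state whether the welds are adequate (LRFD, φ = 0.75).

E90XX → F_EXX = 90 ksi.
Total weld length L_w = 14.5 in. Treat welds as unit-width lines.
Centroid: x̄ = 2×3.5×1.75 / 14.5 = 0.8448 in from the vertical weld.
Polar moment about centroid: J = I_x + I_y = [7.5³/12 + 2×3.5×3.75²] + [7.5×0.8448² + 2(3.5³/12 + 3.5×0.9052²)] = 151.8 in³.
Direct shear f_v = P/L_w = 20 / 14.5 = 1.379 kip/in (vertical).
Torsion M = P·e = 20 × 9 = 180 kip·in.
Critical point at (x, y) = (2.655, 3.75) from centroid. f_tx = M·y/J = 4.446 kip/in; f_ty = M·x/J = 3.148 kip/in.
Resultant f_max = √[f_tx² + (f_v + f_ty)²] = √[4.446² + (1.379 + 3.148)²] = 6.345 kip/in.
Capacity per unit length: φr_n = 0.75 × 0.6 × 90 × (0.707 × 0.3125) = 8.948 kip/in.
6.345 ≤ 8.948 → adequate.

f_max ≈ 6.35 kip/in; adequate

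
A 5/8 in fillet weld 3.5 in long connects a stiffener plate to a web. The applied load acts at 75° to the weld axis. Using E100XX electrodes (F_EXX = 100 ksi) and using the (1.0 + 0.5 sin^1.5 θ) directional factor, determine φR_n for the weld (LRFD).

t_e = 0.707 × 0.625 = 0.4419 in; A_we = 0.4419 × 3.5 = 1.547 in².
Directional factor: 1.0 + 0.5 sin^1.5(75°) = 1.475.
F_nw = 0.6 × 100 × 1.475 = 88.48 ksi.
φR_n = 0.75 × 88.48 × 1.547 = 102.6 kip.

φR_n ≈ 103 kip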